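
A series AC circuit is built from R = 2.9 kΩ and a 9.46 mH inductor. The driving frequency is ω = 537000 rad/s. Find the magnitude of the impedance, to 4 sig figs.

5849 Ω

X_L = ωL = 5080 Ω
Z = 2900 + j5080 Ω
|Z| = √(2900² + 5080²) = 5849 Ω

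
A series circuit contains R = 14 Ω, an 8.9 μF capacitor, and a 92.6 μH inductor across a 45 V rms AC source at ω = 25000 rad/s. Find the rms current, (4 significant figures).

3.176 A

X_L = ωL = 2.315 Ω
X_C = 1/(ωC) = 4.494 Ω
Net reactance X = X_L − X_C = -2.179 Ω
Z = 14.00 − j2.179 Ω
|Z| = √(14.00² + 2.179²) = 14.17 Ω
I = V/|Z| = 45/14.17 = 3.176 A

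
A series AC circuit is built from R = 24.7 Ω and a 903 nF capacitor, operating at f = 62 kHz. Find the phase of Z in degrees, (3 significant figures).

-6.57°

ω = 2πf = 389600 rad/s
X_C = 1/(ωC) = 2.84 Ω
Z = 24.7 − j2.84 Ω
|Z| = √(24.7² + 2.84²) = 24.9 Ω
∠Z = arctan(-2.84/24.7) = -6.57°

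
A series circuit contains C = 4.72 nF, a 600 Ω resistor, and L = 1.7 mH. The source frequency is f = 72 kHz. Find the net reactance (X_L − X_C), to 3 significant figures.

ω = 2πf = 452400 rad/s
X_L = ωL = 769 Ω
X_C = 1/(ωC) = 468 Ω
X = 769 − 468 = 301 Ω

301 Ω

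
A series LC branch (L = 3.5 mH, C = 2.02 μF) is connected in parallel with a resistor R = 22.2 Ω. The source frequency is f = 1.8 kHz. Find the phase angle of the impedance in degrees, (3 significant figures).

-79.3°

ω = 2πf = 11310 rad/s
X_L = ωL = 39.6 Ω
X_C = 1/(ωC) = 43.8 Ω
Branch 1: Z₁ = R = 22.2 Ω
Branch 2 (series LC): Z₂ = j(X_L − X_C) = −j4.19 Ω
Parallel: Z = Z₁Z₂/(Z₁+Z₂), |Z| = 4.12 Ω, ∠Z = -79.3°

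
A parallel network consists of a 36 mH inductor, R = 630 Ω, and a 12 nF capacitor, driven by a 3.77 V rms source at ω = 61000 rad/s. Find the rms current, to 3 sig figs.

X_L = ωL = 2200 Ω
X_C = 1/(ωC) = 1370 Ω
Parallel: admittances add. Y = 1/R + 1/(jωL) + jωC
Y = (0.00159 + j0.000277) S
|Y| = 0.00161 S → |Z| = 1/|Y| = 621 Ω, ∠Z = −∠Y = -9.89°
I = V/|Z| = 3.77/621 = 6.07 mA

6.07 mA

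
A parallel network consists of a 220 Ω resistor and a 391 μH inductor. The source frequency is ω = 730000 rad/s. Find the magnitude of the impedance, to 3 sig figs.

174 Ω

X_L = ωL = 285 Ω
Parallel: admittances add. Y = 1/R + 1/(jωL)
Y = (0.00455 − j0.00350) S
|Y| = 0.00574 S → |Z| = 1/|Y| = 174 Ω, ∠Z = −∠Y = 37.6°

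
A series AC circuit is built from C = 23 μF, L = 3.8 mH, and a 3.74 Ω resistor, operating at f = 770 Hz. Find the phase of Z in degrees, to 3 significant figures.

68.3°

ω = 2πf = 4838 rad/s
X_L = ωL = 18.4 Ω
X_C = 1/(ωC) = 8.99 Ω
Net reactance X = X_L − X_C = 9.40 Ω
Z = 3.74 + j9.40 Ω
|Z| = √(3.74² + 9.40²) = 10.1 Ω
∠Z = arctan(9.40/3.74) = 68.3°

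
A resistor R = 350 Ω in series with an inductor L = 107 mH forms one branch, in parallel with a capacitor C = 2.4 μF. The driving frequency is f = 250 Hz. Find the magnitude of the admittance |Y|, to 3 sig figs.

3.53 mS

ω = 2πf = 1571 rad/s
X_L = ωL = 168 Ω
X_C = 1/(ωC) = 265 Ω
Branch 1 (R+jX_L): Z₁ = 350 + j168 Ω, |Z₁| = 388 Ω
Branch 2 (−jX_C): Z₂ = −j265 Ω
Parallel: Z = Z₁Z₂/(Z₁+Z₂), |Z| = 284 Ω, ∠Z = -48.8°
|Y| = 1/|Z| = 3.53 mS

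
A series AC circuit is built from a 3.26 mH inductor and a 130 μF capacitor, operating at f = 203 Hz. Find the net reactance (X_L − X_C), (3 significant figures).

ω = 2πf = 1275 rad/s
X_L = ωL = 4.16 Ω
X_C = 1/(ωC) = 6.03 Ω
X = 4.16 − 6.03 = -1.87 Ω

-1.87 Ω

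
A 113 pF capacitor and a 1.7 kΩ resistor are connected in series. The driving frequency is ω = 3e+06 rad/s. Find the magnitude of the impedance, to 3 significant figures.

3400 Ω

X_C = 1/(ωC) = 2950 Ω
Z = 1700 − j2950 Ω
|Z| = √(1700² + 2950²) = 3400 Ω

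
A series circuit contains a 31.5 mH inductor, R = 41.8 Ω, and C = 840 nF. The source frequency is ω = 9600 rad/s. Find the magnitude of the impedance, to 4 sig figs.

X_L = ωL = 302.4 Ω
X_C = 1/(ωC) = 124.0 Ω
Net reactance X = X_L − X_C = 178.4 Ω
Z = 41.80 + j178.4 Ω
|Z| = √(41.80² + 178.4²) = 183.2 Ω

183.2 Ω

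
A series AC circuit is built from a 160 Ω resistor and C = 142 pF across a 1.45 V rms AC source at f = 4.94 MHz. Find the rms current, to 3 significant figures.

ω = 2πf = 3.104e+07 rad/s
X_C = 1/(ωC) = 227 Ω
Z = 160 − j227 Ω
|Z| = √(160² + 227²) = 278 Ω
I = V/|Z| = 1.45/278 = 5.22 mA

5.22 mA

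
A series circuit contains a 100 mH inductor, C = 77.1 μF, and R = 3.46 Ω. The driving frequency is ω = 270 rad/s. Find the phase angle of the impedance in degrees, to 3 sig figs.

-80.7°

X_L = ωL = 27.0 Ω
X_C = 1/(ωC) = 48.0 Ω
Net reactance X = X_L − X_C = -21.0 Ω
Z = 3.46 − j21.0 Ω
|Z| = √(3.46² + 21.0²) = 21.3 Ω
∠Z = arctan(-21.0/3.46) = -80.7°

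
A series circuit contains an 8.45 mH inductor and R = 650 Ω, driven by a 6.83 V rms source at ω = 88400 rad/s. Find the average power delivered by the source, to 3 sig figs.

X_L = ωL = 747 Ω
Z = 650 + j747 Ω
|Z| = √(650² + 747²) = 990 Ω
∠Z = arctan(747/650) = 49.0°
I = V/|Z| = 6.90 mA
P = VI cos φ = 6.83 × 0.00690 × cos(49.0°) = 30.9 mW

30.9 mW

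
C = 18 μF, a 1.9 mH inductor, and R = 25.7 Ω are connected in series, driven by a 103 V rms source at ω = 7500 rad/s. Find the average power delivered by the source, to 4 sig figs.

X_L = ωL = 14.25 Ω
X_C = 1/(ωC) = 7.407 Ω
Net reactance X = X_L − X_C = 6.843 Ω
Z = 25.70 + j6.843 Ω
|Z| = √(25.70² + 6.843²) = 26.60 Ω
∠Z = arctan(6.843/25.70) = 14.91°
I = V/|Z| = 3.873 A
P = VI cos φ = 103 × 3.873 × cos(14.91°) = 385.5 W

385.5 W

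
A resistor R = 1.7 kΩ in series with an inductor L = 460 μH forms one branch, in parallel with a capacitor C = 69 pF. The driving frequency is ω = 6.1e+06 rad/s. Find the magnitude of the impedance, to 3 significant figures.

4450 Ω

X_L = ωL = 2810 Ω
X_C = 1/(ωC) = 2380 Ω
Branch 1 (R+jX_L): Z₁ = 1700 + j2810 Ω, |Z₁| = 3280 Ω
Branch 2 (−jX_C): Z₂ = −j2380 Ω
Parallel: Z = Z₁Z₂/(Z₁+Z₂), |Z| = 4450 Ω, ∠Z = -45.4°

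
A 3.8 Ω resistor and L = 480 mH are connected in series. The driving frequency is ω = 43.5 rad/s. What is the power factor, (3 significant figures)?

X_L = ωL = 20.9 Ω
Z = 3.80 + j20.9 Ω
|Z| = √(3.80² + 20.9²) = 21.2 Ω
∠Z = arctan(20.9/3.80) = 79.7°
cos φ = cos(79.7°) = 0.179

0.179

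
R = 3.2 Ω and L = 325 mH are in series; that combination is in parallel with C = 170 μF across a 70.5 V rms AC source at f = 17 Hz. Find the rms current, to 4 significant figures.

756.7 mA

ω = 2πf = 106.8 rad/s
X_L = ωL = 34.71 Ω
X_C = 1/(ωC) = 55.07 Ω
Branch 1 (R+jX_L): Z₁ = 3.200 + j34.71 Ω, |Z₁| = 34.86 Ω
Branch 2 (−jX_C): Z₂ = −j55.07 Ω
Parallel: Z = Z₁Z₂/(Z₁+Z₂), |Z| = 93.17 Ω, ∠Z = 75.80°
I = V/|Z| = 70.5/93.17 = 756.7 mA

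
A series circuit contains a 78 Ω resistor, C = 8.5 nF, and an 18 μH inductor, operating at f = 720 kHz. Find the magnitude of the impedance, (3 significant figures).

95.7 Ω

ω = 2πf = 4.524e+06 rad/s
X_L = ωL = 81.4 Ω
X_C = 1/(ωC) = 26.0 Ω
Net reactance X = X_L − X_C = 55.4 Ω
Z = 78.0 + j55.4 Ω
|Z| = √(78.0² + 55.4²) = 95.7 Ω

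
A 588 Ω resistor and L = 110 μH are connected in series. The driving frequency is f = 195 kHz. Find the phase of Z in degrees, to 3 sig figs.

12.9°

ω = 2πf = 1.225e+06 rad/s
X_L = ωL = 135 Ω
Z = 588 + j135 Ω
|Z| = √(588² + 135²) = 603 Ω
∠Z = arctan(135/588) = 12.9°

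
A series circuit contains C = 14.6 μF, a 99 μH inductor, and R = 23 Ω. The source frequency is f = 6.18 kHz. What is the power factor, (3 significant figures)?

0.996

ω = 2πf = 38830 rad/s
X_L = ωL = 3.84 Ω
X_C = 1/(ωC) = 1.76 Ω
Net reactance X = X_L − X_C = 2.08 Ω
Z = 23.0 + j2.08 Ω
|Z| = √(23.0² + 2.08²) = 23.1 Ω
∠Z = arctan(2.08/23.0) = 5.17°
cos φ = cos(5.17°) = 0.996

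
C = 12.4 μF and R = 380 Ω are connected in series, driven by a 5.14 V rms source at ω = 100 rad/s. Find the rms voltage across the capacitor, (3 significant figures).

4.65 V

X_C = 1/(ωC) = 806 Ω
Z = 380 − j806 Ω
|Z| = √(380² + 806²) = 891 Ω
I = V/|Z| = 5.77 mA
V_C = I·|Z_C| = 0.00577 × 806 = 4.65 V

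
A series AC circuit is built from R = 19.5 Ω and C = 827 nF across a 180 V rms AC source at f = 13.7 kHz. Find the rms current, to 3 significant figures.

ω = 2πf = 86080 rad/s
X_C = 1/(ωC) = 14.0 Ω
Z = 19.5 − j14.0 Ω
|Z| = √(19.5² + 14.0²) = 24.0 Ω
I = V/|Z| = 180/24.0 = 7.49 A

7.49 A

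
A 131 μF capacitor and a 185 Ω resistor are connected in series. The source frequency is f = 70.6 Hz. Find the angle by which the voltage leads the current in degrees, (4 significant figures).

ω = 2πf = 443.6 rad/s
X_C = 1/(ωC) = 17.21 Ω
Z = 185.0 − j17.21 Ω
|Z| = √(185.0² + 17.21²) = 185.8 Ω
∠Z = arctan(-17.21/185.0) = -5.314°

-5.314°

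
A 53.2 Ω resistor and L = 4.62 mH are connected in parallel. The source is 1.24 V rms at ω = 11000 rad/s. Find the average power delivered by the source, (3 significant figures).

28.9 mW

X_L = ωL = 50.8 Ω
Parallel: admittances add. Y = 1/R + 1/(jωL)
Y = (0.0188 − j0.0197) S
|Y| = 0.0272 S → |Z| = 1/|Y| = 36.7 Ω, ∠Z = −∠Y = 46.3°
I = V/|Z| = 33.7 mA
P = VI cos φ = 1.24 × 0.0337 × cos(46.3°) = 28.9 mW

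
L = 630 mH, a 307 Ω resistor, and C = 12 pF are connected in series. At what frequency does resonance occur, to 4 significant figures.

57.88 kHz

ω₀ = 1/√(LC) = 1/√(0.63 × 1.2e-11) = 363700 rad/s
f₀ = ω₀/(2π) = 57.88 kHz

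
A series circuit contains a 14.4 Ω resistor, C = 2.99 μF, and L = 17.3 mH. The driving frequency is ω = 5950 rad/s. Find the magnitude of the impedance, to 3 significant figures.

48.9 Ω

X_L = ωL = 103 Ω
X_C = 1/(ωC) = 56.2 Ω
Net reactance X = X_L − X_C = 46.7 Ω
Z = 14.4 + j46.7 Ω
|Z| = √(14.4² + 46.7²) = 48.9 Ω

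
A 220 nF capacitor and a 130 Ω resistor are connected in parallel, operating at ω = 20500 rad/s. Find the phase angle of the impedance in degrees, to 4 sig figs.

X_C = 1/(ωC) = 221.7 Ω
Parallel: admittances add. Y = 1/R + jωC
Y = (0.007692 + j0.004510) S
|Y| = 0.008917 S → |Z| = 1/|Y| = 112.1 Ω, ∠Z = −∠Y = -30.38°

-30.38°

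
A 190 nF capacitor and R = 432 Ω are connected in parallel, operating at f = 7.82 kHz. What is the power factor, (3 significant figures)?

ω = 2πf = 49130 rad/s
X_C = 1/(ωC) = 107 Ω
Parallel: admittances add. Y = 1/R + jωC
Y = (0.00231 + j0.00934) S
|Y| = 0.00962 S → |Z| = 1/|Y| = 104 Ω, ∠Z = −∠Y = -76.1°
cos φ = cos(-76.1°) = 0.241

0.241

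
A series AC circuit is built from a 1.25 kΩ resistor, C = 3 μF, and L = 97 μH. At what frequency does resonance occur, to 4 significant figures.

ω₀ = 1/√(LC) = 1/√(9.7e-05 × 3e-06) = 58620 rad/s
f₀ = ω₀/(2π) = 9.330 kHz

9.330 kHz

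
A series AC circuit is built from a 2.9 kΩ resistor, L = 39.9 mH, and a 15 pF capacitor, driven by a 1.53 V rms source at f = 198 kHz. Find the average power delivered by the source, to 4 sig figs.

ω = 2πf = 1.244e+06 rad/s
X_L = ωL = 49640 Ω
X_C = 1/(ωC) = 53590 Ω
Net reactance X = X_L − X_C = -3949 Ω
Z = 2900 − j3949 Ω
|Z| = √(2900² + 3949²) = 4900 Ω
∠Z = arctan(-3949/2900) = -53.71°
I = V/|Z| = 312.3 μA
P = VI cos φ = 1.53 × 0.0003123 × cos(-53.71°) = 282.8 μW

282.8 μW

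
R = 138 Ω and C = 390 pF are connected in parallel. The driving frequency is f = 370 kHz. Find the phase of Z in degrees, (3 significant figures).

ω = 2πf = 2.325e+06 rad/s
X_C = 1/(ωC) = 1100 Ω
Parallel: admittances add. Y = 1/R + jωC
Y = (0.00725 + j0.000907) S
|Y| = 0.00730 S → |Z| = 1/|Y| = 137 Ω, ∠Z = −∠Y = -7.13°

-7.13°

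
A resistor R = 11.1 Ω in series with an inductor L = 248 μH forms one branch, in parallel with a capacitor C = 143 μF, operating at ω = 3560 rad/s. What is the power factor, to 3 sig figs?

X_L = ωL = 0.883 Ω
X_C = 1/(ωC) = 1.96 Ω
Branch 1 (R+jX_L): Z₁ = 11.1 + j0.883 Ω, |Z₁| = 11.1 Ω
Branch 2 (−jX_C): Z₂ = −j1.96 Ω
Parallel: Z = Z₁Z₂/(Z₁+Z₂), |Z| = 1.96 Ω, ∠Z = -79.9°
cos φ = cos(-79.9°) = 0.176

0.176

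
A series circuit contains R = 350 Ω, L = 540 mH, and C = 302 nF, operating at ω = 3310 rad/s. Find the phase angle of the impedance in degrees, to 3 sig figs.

X_L = ωL = 1790 Ω
X_C = 1/(ωC) = 1000 Ω
Net reactance X = X_L − X_C = 787 Ω
Z = 350 + j787 Ω
|Z| = √(350² + 787²) = 861 Ω
∠Z = arctan(787/350) = 66.0°

66.0°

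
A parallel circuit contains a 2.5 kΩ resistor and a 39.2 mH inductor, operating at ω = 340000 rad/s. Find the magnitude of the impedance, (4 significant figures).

2457 Ω

X_L = ωL = 13330 Ω
Parallel: admittances add. Y = 1/R + 1/(jωL)
Y = (0.0004000 − j7.503e-05) S
|Y| = 0.0004070 S → |Z| = 1/|Y| = 2457 Ω, ∠Z = −∠Y = 10.62°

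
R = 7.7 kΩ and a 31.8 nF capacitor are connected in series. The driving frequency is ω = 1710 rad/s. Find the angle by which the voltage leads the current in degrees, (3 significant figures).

X_C = 1/(ωC) = 18400 Ω
Z = 7700 − j18400 Ω
|Z| = √(7700² + 18400²) = 19900 Ω
∠Z = arctan(-18400/7700) = -67.3°

-67.3°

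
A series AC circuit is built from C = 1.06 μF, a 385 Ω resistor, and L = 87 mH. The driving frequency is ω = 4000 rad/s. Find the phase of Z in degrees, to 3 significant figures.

X_L = ωL = 348 Ω
X_C = 1/(ωC) = 236 Ω
Net reactance X = X_L − X_C = 112 Ω
Z = 385 + j112 Ω
|Z| = √(385² + 112²) = 401 Ω
∠Z = arctan(112/385) = 16.2°

16.2°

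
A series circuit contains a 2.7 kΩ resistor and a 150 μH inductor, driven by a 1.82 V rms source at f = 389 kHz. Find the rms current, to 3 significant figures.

668 μA

ω = 2πf = 2.444e+06 rad/s
X_L = ωL = 367 Ω
Z = 2700 + j367 Ω
|Z| = √(2700² + 367²) = 2720 Ω
I = V/|Z| = 1.82/2720 = 668 μA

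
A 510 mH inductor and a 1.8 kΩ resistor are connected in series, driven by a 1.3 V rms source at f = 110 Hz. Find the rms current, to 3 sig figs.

709 μA

ω = 2πf = 691.2 rad/s
X_L = ωL = 352 Ω
Z = 1800 + j352 Ω
|Z| = √(1800² + 352²) = 1830 Ω
I = V/|Z| = 1.3/1830 = 709 μA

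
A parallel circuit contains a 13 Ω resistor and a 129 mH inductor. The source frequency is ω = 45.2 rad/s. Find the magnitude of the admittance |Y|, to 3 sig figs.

X_L = ωL = 5.83 Ω
Parallel: admittances add. Y = 1/R + 1/(jωL)
Y = (0.0769 − j0.172) S
|Y| = 0.188 S → |Z| = 1/|Y| = 5.32 Ω, ∠Z = −∠Y = 65.8°

188 mS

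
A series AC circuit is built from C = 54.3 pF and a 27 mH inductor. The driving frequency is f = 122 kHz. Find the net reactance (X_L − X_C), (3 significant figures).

ω = 2πf = 766500 rad/s
X_L = ωL = 20700 Ω
X_C = 1/(ωC) = 24000 Ω
X = 20700 − 24000 = -3330 Ω

-3330 Ω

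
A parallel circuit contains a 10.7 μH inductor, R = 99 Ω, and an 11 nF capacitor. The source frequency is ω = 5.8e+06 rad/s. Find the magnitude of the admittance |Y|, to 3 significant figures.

X_L = ωL = 62.1 Ω
X_C = 1/(ωC) = 15.7 Ω
Parallel: admittances add. Y = 1/R + 1/(jωL) + jωC
Y = (0.0101 + j0.0477) S
|Y| = 0.0487 S → |Z| = 1/|Y| = 20.5 Ω, ∠Z = −∠Y = -78.0°

48.7 mS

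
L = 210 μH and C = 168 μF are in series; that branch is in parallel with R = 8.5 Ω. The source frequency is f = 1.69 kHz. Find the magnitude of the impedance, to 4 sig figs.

ω = 2πf = 10620 rad/s
X_L = ωL = 2.230 Ω
X_C = 1/(ωC) = 0.5606 Ω
Branch 1: Z₁ = R = 8.500 Ω
Branch 2 (series LC): Z₂ = j(X_L − X_C) = j1.669 Ω
Parallel: Z = Z₁Z₂/(Z₁+Z₂), |Z| = 1.638 Ω, ∠Z = 78.89°

1.638 Ω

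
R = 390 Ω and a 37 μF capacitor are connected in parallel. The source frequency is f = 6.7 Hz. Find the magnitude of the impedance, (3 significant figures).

333 Ω

ω = 2πf = 42.10 rad/s
X_C = 1/(ωC) = 642 Ω
Parallel: admittances add. Y = 1/R + jωC
Y = (0.00256 + j0.00156) S
|Y| = 0.00300 S → |Z| = 1/|Y| = 333 Ω, ∠Z = −∠Y = -31.3°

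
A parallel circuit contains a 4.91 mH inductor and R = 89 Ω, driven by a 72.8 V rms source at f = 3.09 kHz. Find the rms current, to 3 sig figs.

ω = 2πf = 19420 rad/s
X_L = ωL = 95.3 Ω
Parallel: admittances add. Y = 1/R + 1/(jωL)
Y = (0.0112 − j0.0105) S
|Y| = 0.0154 S → |Z| = 1/|Y| = 65.1 Ω, ∠Z = −∠Y = 43.0°
I = V/|Z| = 72.8/65.1 = 1.12 A

1.12 A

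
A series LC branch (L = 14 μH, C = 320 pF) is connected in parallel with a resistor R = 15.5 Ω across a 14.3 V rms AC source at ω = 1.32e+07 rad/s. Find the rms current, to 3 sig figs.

X_L = ωL = 185 Ω
X_C = 1/(ωC) = 237 Ω
Branch 1: Z₁ = R = 15.5 Ω
Branch 2 (series LC): Z₂ = j(X_L − X_C) = −j51.9 Ω
Parallel: Z = Z₁Z₂/(Z₁+Z₂), |Z| = 14.9 Ω, ∠Z = -16.6°
I = V/|Z| = 14.3/14.9 = 963 mA

963 mA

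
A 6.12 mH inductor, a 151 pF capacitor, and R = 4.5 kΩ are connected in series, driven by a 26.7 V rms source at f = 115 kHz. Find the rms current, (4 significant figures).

4.084 mA

ω = 2πf = 722600 rad/s
X_L = ωL = 4422 Ω
X_C = 1/(ωC) = 9165 Ω
Net reactance X = X_L − X_C = -4743 Ω
Z = 4500 − j4743 Ω
|Z| = √(4500² + 4743²) = 6538 Ω
I = V/|Z| = 26.7/6538 = 4.084 mA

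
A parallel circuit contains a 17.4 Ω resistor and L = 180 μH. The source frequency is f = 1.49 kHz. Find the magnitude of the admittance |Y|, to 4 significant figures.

596.2 mS

ω = 2πf = 9362 rad/s
X_L = ωL = 1.685 Ω
Parallel: admittances add. Y = 1/R + 1/(jωL)
Y = (0.05747 − j0.5934) S
|Y| = 0.5962 S → |Z| = 1/|Y| = 1.677 Ω, ∠Z = −∠Y = 84.47°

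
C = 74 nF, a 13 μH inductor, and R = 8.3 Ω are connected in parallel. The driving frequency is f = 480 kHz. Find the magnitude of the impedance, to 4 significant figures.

4.320 Ω

ω = 2πf = 3.016e+06 rad/s
X_L = ωL = 39.21 Ω
X_C = 1/(ωC) = 4.481 Ω
Parallel: admittances add. Y = 1/R + 1/(jωL) + jωC
Y = (0.1205 + j0.1977) S
|Y| = 0.2315 S → |Z| = 1/|Y| = 4.320 Ω, ∠Z = −∠Y = -58.64°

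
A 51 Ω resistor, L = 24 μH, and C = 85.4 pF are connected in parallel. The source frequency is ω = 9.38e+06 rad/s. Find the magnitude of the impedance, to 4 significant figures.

X_L = ωL = 225.1 Ω
X_C = 1/(ωC) = 1248 Ω
Parallel: admittances add. Y = 1/R + 1/(jωL) + jωC
Y = (0.01961 − j0.003641) S
|Y| = 0.01994 S → |Z| = 1/|Y| = 50.14 Ω, ∠Z = −∠Y = 10.52°

50.14 Ω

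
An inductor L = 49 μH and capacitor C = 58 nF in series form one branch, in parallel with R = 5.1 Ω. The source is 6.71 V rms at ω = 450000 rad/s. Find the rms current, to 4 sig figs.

X_L = ωL = 22.05 Ω
X_C = 1/(ωC) = 38.31 Ω
Branch 1: Z₁ = R = 5.100 Ω
Branch 2 (series LC): Z₂ = j(X_L − X_C) = −j16.26 Ω
Parallel: Z = Z₁Z₂/(Z₁+Z₂), |Z| = 4.866 Ω, ∠Z = -17.41°
I = V/|Z| = 6.71/4.866 = 1.379 A

1.379 A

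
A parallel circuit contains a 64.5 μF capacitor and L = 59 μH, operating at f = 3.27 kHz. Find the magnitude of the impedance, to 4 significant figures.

1.999 Ω

ω = 2πf = 20550 rad/s
X_L = ωL = 1.212 Ω
X_C = 1/(ωC) = 0.7546 Ω
Parallel: admittances add. Y = 1/(jωL) + jωC
Y = (0 + j0.5003) S
|Y| = 0.5003 S → |Z| = 1/|Y| = 1.999 Ω, ∠Z = −∠Y = -90.00°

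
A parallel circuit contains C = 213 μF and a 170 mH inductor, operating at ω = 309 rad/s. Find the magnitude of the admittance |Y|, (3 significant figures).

46.8 mS

X_L = ωL = 52.5 Ω
X_C = 1/(ωC) = 15.2 Ω
Parallel: admittances add. Y = 1/(jωL) + jωC
Y = (0 + j0.0468) S
|Y| = 0.0468 S → |Z| = 1/|Y| = 21.4 Ω, ∠Z = −∠Y = -90.0°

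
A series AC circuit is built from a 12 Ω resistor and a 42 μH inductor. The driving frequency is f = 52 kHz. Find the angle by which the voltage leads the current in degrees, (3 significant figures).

48.8°

ω = 2πf = 326700 rad/s
X_L = ωL = 13.7 Ω
Z = 12.0 + j13.7 Ω
|Z| = √(12.0² + 13.7²) = 18.2 Ω
∠Z = arctan(13.7/12.0) = 48.8°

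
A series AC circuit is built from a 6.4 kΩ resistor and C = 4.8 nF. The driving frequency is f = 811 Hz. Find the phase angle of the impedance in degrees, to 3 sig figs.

ω = 2πf = 5096 rad/s
X_C = 1/(ωC) = 40900 Ω
Z = 6400 − j40900 Ω
|Z| = √(6400² + 40900²) = 41400 Ω
∠Z = arctan(-40900/6400) = -81.1°

-81.1°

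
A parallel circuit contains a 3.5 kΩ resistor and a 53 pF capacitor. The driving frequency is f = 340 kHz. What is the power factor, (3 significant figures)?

ω = 2πf = 2.136e+06 rad/s
X_C = 1/(ωC) = 8830 Ω
Parallel: admittances add. Y = 1/R + jωC
Y = (0.000286 + j0.000113) S
|Y| = 0.000307 S → |Z| = 1/|Y| = 3250 Ω, ∠Z = −∠Y = -21.6°
cos φ = cos(-21.6°) = 0.930

0.930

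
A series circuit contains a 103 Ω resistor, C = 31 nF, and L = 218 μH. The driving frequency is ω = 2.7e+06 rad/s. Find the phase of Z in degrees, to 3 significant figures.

X_L = ωL = 589 Ω
X_C = 1/(ωC) = 11.9 Ω
Net reactance X = X_L − X_C = 577 Ω
Z = 103 + j577 Ω
|Z| = √(103² + 577²) = 586 Ω
∠Z = arctan(577/103) = 79.9°

79.9°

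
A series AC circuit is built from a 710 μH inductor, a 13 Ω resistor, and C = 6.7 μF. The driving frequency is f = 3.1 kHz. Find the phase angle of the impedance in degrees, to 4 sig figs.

25.38°

ω = 2πf = 19480 rad/s
X_L = ωL = 13.83 Ω
X_C = 1/(ωC) = 7.663 Ω
Net reactance X = X_L − X_C = 6.167 Ω
Z = 13.00 + j6.167 Ω
|Z| = √(13.00² + 6.167²) = 14.39 Ω
∠Z = arctan(6.167/13.00) = 25.38°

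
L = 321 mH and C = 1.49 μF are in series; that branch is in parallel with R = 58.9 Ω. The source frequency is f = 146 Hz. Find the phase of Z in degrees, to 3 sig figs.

-7.67°

ω = 2πf = 917.3 rad/s
X_L = ωL = 294 Ω
X_C = 1/(ωC) = 732 Ω
Branch 1: Z₁ = R = 58.9 Ω
Branch 2 (series LC): Z₂ = j(X_L − X_C) = −j437 Ω
Parallel: Z = Z₁Z₂/(Z₁+Z₂), |Z| = 58.4 Ω, ∠Z = -7.67°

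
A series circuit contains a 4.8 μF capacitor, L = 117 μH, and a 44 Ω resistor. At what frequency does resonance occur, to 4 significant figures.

6.716 kHz

ω₀ = 1/√(LC) = 1/√(0.000117 × 4.8e-06) = 42200 rad/s
f₀ = ω₀/(2π) = 6.716 kHz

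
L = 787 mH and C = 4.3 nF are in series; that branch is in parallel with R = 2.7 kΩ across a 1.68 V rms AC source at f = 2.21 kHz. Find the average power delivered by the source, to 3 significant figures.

1.05 mW

ω = 2πf = 13890 rad/s
X_L = ωL = 10900 Ω
X_C = 1/(ωC) = 16700 Ω
Branch 1: Z₁ = R = 2700 Ω
Branch 2 (series LC): Z₂ = j(X_L − X_C) = −j5820 Ω
Parallel: Z = Z₁Z₂/(Z₁+Z₂), |Z| = 2450 Ω, ∠Z = -24.9°
I = V/|Z| = 686 μA
P = VI cos φ = 1.68 × 0.000686 × cos(-24.9°) = 1.05 mW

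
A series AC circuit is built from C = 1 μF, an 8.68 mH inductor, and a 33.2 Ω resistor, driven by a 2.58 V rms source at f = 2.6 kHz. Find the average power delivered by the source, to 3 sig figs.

29.1 mW

ω = 2πf = 16340 rad/s
X_L = ωL = 142 Ω
X_C = 1/(ωC) = 61.2 Ω
Net reactance X = X_L − X_C = 80.6 Ω
Z = 33.2 + j80.6 Ω
|Z| = √(33.2² + 80.6²) = 87.2 Ω
∠Z = arctan(80.6/33.2) = 67.6°
I = V/|Z| = 29.6 mA
P = VI cos φ = 2.58 × 0.0296 × cos(67.6°) = 29.1 mW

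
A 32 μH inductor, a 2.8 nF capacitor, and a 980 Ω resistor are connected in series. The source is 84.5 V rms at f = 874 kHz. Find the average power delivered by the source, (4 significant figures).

7.194 W

ω = 2πf = 5.492e+06 rad/s
X_L = ωL = 175.7 Ω
X_C = 1/(ωC) = 65.04 Ω
Net reactance X = X_L − X_C = 110.7 Ω
Z = 980.0 + j110.7 Ω
|Z| = √(980.0² + 110.7²) = 986.2 Ω
∠Z = arctan(110.7/980.0) = 6.444°
I = V/|Z| = 85.68 mA
P = VI cos φ = 84.5 × 0.08568 × cos(6.444°) = 7.194 W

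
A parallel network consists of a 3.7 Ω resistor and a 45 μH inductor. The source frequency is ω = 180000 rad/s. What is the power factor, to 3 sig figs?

X_L = ωL = 8.10 Ω
Parallel: admittances add. Y = 1/R + 1/(jωL)
Y = (0.270 − j0.123) S
|Y| = 0.297 S → |Z| = 1/|Y| = 3.37 Ω, ∠Z = −∠Y = 24.6°
cos φ = cos(24.6°) = 0.910

0.910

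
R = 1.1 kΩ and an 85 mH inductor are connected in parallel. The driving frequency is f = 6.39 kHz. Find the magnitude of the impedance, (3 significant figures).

1050 Ω

ω = 2πf = 40150 rad/s
X_L = ωL = 3410 Ω
Parallel: admittances add. Y = 1/R + 1/(jωL)
Y = (0.000909 − j0.000293) S
|Y| = 0.000955 S → |Z| = 1/|Y| = 1050 Ω, ∠Z = −∠Y = 17.9°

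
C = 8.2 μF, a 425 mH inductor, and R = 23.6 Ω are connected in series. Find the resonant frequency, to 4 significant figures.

85.25 Hz

ω₀ = 1/√(LC) = 1/√(0.425 × 8.2e-06) = 535.7 rad/s
f₀ = ω₀/(2π) = 85.25 Hz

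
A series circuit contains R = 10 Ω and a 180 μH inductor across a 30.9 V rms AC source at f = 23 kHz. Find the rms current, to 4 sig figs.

1.109 A

ω = 2πf = 144500 rad/s
X_L = ωL = 26.01 Ω
Z = 10.00 + j26.01 Ω
|Z| = √(10.00² + 26.01²) = 27.87 Ω
I = V/|Z| = 30.9/27.87 = 1.109 A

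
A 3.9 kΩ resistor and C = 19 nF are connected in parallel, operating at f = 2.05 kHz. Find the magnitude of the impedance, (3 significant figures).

ω = 2πf = 12880 rad/s
X_C = 1/(ωC) = 4090 Ω
Parallel: admittances add. Y = 1/R + jωC
Y = (0.000256 + j0.000245) S
|Y| = 0.000354 S → |Z| = 1/|Y| = 2820 Ω, ∠Z = −∠Y = -43.7°

2820 Ω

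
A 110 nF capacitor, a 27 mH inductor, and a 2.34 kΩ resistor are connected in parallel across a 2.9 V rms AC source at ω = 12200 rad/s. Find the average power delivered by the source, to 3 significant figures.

3.59 mW

X_L = ωL = 329 Ω
X_C = 1/(ωC) = 745 Ω
Parallel: admittances add. Y = 1/R + 1/(jωL) + jωC
Y = (0.000427 − j0.00169) S
|Y| = 0.00175 S → |Z| = 1/|Y| = 572 Ω, ∠Z = −∠Y = 75.8°
I = V/|Z| = 5.07 mA
P = VI cos φ = 2.9 × 0.00507 × cos(75.8°) = 3.59 mW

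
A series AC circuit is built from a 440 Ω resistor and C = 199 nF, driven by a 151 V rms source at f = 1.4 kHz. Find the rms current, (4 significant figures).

209.4 mA

ω = 2πf = 8796 rad/s
X_C = 1/(ωC) = 571.3 Ω
Z = 440.0 − j571.3 Ω
|Z| = √(440.0² + 571.3²) = 721.1 Ω
I = V/|Z| = 151/721.1 = 209.4 mA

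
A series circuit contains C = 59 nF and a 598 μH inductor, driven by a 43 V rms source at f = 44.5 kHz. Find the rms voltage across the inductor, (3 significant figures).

67.5 V

ω = 2πf = 279600 rad/s
X_L = ωL = 167 Ω
X_C = 1/(ωC) = 60.6 Ω
Net reactance X = X_L − X_C = 107 Ω
Z = j107 Ω
|Z| = √(0² + 107²) = 107 Ω
I = V/|Z| = 403 mA
V_L = I·|Z_L| = 0.403 × 167 = 67.5 V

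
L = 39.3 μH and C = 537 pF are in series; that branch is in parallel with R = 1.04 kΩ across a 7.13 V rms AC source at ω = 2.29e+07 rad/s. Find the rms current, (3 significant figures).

11.1 mA

X_L = ωL = 900 Ω
X_C = 1/(ωC) = 81.3 Ω
Branch 1: Z₁ = R = 1040 Ω
Branch 2 (series LC): Z₂ = j(X_L − X_C) = j819 Ω
Parallel: Z = Z₁Z₂/(Z₁+Z₂), |Z| = 643 Ω, ∠Z = 51.8°
I = V/|Z| = 7.13/643 = 11.1 mA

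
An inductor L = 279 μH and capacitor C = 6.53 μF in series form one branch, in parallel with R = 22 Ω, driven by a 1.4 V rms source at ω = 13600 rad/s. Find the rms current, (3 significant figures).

198 mA

X_L = ωL = 3.79 Ω
X_C = 1/(ωC) = 11.3 Ω
Branch 1: Z₁ = R = 22.0 Ω
Branch 2 (series LC): Z₂ = j(X_L − X_C) = −j7.47 Ω
Parallel: Z = Z₁Z₂/(Z₁+Z₂), |Z| = 7.07 Ω, ∠Z = -71.3°
I = V/|Z| = 1.4/7.07 = 198 mA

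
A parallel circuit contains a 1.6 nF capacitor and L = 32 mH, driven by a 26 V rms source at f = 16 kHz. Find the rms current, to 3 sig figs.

3.90 mA

ω = 2πf = 100500 rad/s
X_L = ωL = 3220 Ω
X_C = 1/(ωC) = 6220 Ω
Parallel: admittances add. Y = 1/(jωL) + jωC
Y = (0 − j0.000150) S
|Y| = 0.000150 S → |Z| = 1/|Y| = 6670 Ω, ∠Z = −∠Y = 90.0°
I = V/|Z| = 26/6670 = 3.90 mA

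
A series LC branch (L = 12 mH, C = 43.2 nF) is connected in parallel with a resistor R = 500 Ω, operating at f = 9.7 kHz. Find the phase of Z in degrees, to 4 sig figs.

54.89°

ω = 2πf = 60950 rad/s
X_L = ωL = 731.4 Ω
X_C = 1/(ωC) = 379.8 Ω
Branch 1: Z₁ = R = 500.0 Ω
Branch 2 (series LC): Z₂ = j(X_L − X_C) = j351.6 Ω
Parallel: Z = Z₁Z₂/(Z₁+Z₂), |Z| = 287.6 Ω, ∠Z = 54.89°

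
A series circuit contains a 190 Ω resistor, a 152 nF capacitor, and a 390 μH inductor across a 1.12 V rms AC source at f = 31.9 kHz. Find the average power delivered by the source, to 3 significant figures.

ω = 2πf = 200400 rad/s
X_L = ωL = 78.2 Ω
X_C = 1/(ωC) = 32.8 Ω
Net reactance X = X_L − X_C = 45.3 Ω
Z = 190 + j45.3 Ω
|Z| = √(190² + 45.3²) = 195 Ω
∠Z = arctan(45.3/190) = 13.4°
I = V/|Z| = 5.73 mA
P = VI cos φ = 1.12 × 0.00573 × cos(13.4°) = 6.25 mW

6.25 mW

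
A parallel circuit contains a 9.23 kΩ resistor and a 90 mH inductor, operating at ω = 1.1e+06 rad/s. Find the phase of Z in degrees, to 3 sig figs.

X_L = ωL = 99000 Ω
Parallel: admittances add. Y = 1/R + 1/(jωL)
Y = (0.000108 − j1.01e-05) S
|Y| = 0.000109 S → |Z| = 1/|Y| = 9190 Ω, ∠Z = −∠Y = 5.33°

5.33°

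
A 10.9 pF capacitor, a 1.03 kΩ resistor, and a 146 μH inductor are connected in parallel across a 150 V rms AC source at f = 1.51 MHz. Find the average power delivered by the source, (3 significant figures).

ω = 2πf = 9.488e+06 rad/s
X_L = ωL = 1390 Ω
X_C = 1/(ωC) = 9670 Ω
Parallel: admittances add. Y = 1/R + 1/(jωL) + jωC
Y = (0.000971 − j0.000619) S
|Y| = 0.00115 S → |Z| = 1/|Y| = 869 Ω, ∠Z = −∠Y = 32.5°
I = V/|Z| = 173 mA
P = VI cos φ = 150 × 0.173 × cos(32.5°) = 21.8 W

21.8 W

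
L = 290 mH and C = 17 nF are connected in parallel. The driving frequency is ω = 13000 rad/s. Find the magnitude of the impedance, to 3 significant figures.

X_L = ωL = 3770 Ω
X_C = 1/(ωC) = 4520 Ω
Parallel: admittances add. Y = 1/(jωL) + jωC
Y = (0 − j4.43e-05) S
|Y| = 4.43e-05 S → |Z| = 1/|Y| = 22600 Ω, ∠Z = −∠Y = 90.0°

22600 Ω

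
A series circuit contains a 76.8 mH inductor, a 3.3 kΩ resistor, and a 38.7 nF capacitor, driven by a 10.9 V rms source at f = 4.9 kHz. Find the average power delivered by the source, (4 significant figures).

29.67 mW

ω = 2πf = 30790 rad/s
X_L = ωL = 2364 Ω
X_C = 1/(ωC) = 839.3 Ω
Net reactance X = X_L − X_C = 1525 Ω
Z = 3300 + j1525 Ω
|Z| = √(3300² + 1525²) = 3635 Ω
∠Z = arctan(1525/3300) = 24.81°
I = V/|Z| = 2.998 mA
P = VI cos φ = 10.9 × 0.002998 × cos(24.81°) = 29.67 mW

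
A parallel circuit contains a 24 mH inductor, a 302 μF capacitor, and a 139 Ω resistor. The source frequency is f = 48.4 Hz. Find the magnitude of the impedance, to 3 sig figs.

ω = 2πf = 304.1 rad/s
X_L = ωL = 7.30 Ω
X_C = 1/(ωC) = 10.9 Ω
Parallel: admittances add. Y = 1/R + 1/(jωL) + jωC
Y = (0.00719 − j0.0452) S
|Y| = 0.0457 S → |Z| = 1/|Y| = 21.9 Ω, ∠Z = −∠Y = 81.0°

21.9 Ω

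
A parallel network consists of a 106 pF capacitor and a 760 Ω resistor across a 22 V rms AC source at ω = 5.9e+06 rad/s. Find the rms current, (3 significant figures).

32.1 mA

X_C = 1/(ωC) = 1600 Ω
Parallel: admittances add. Y = 1/R + jωC
Y = (0.00132 + j0.000625) S
|Y| = 0.00146 S → |Z| = 1/|Y| = 686 Ω, ∠Z = −∠Y = -25.4°
I = V/|Z| = 22/686 = 32.1 mA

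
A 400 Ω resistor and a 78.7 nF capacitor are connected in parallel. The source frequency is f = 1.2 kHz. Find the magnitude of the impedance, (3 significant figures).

389 Ω

ω = 2πf = 7540 rad/s
X_C = 1/(ωC) = 1690 Ω
Parallel: admittances add. Y = 1/R + jωC
Y = (0.00250 + j0.000593) S
|Y| = 0.00257 S → |Z| = 1/|Y| = 389 Ω, ∠Z = −∠Y = -13.4°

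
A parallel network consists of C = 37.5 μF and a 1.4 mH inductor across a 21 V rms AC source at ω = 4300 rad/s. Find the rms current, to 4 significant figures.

102.1 mA

X_L = ωL = 6.020 Ω
X_C = 1/(ωC) = 6.202 Ω
Parallel: admittances add. Y = 1/(jωL) + jωC
Y = (0 − j0.004863) S
|Y| = 0.004863 S → |Z| = 1/|Y| = 205.6 Ω, ∠Z = −∠Y = 90.00°
I = V/|Z| = 21/205.6 = 102.1 mA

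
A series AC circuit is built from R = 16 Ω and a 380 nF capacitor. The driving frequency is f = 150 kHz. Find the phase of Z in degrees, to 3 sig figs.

-9.90°

ω = 2πf = 942500 rad/s
X_C = 1/(ωC) = 2.79 Ω
Z = 16.0 − j2.79 Ω
|Z| = √(16.0² + 2.79²) = 16.2 Ω
∠Z = arctan(-2.79/16.0) = -9.90°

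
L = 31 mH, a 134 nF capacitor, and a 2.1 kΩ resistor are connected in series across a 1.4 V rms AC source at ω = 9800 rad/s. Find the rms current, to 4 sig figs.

X_L = ωL = 303.8 Ω
X_C = 1/(ωC) = 761.5 Ω
Net reactance X = X_L − X_C = -457.7 Ω
Z = 2100 − j457.7 Ω
|Z| = √(2100² + 457.7²) = 2149 Ω
I = V/|Z| = 1.4/2149 = 651.4 μA

651.4 μA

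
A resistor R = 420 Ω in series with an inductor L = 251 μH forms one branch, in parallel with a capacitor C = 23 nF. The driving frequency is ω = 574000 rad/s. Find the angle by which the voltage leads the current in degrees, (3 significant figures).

X_L = ωL = 144 Ω
X_C = 1/(ωC) = 75.7 Ω
Branch 1 (R+jX_L): Z₁ = 420 + j144 Ω, |Z₁| = 444 Ω
Branch 2 (−jX_C): Z₂ = −j75.7 Ω
Parallel: Z = Z₁Z₂/(Z₁+Z₂), |Z| = 79.0 Ω, ∠Z = -80.3°

-80.3°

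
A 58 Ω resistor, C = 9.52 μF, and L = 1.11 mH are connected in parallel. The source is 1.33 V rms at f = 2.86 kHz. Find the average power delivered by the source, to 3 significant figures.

ω = 2πf = 17970 rad/s
X_L = ωL = 19.9 Ω
X_C = 1/(ωC) = 5.85 Ω
Parallel: admittances add. Y = 1/R + 1/(jωL) + jωC
Y = (0.0172 + j0.121) S
|Y| = 0.122 S → |Z| = 1/|Y| = 8.19 Ω, ∠Z = −∠Y = -81.9°
I = V/|Z| = 162 mA
P = VI cos φ = 1.33 × 0.162 × cos(-81.9°) = 30.5 mW

30.5 mW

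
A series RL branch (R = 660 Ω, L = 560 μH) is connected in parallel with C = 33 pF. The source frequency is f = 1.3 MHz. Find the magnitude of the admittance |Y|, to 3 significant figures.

63.4 μS

ω = 2πf = 8.168e+06 rad/s
X_L = ωL = 4570 Ω
X_C = 1/(ωC) = 3710 Ω
Branch 1 (R+jX_L): Z₁ = 660 + j4570 Ω, |Z₁| = 4620 Ω
Branch 2 (−jX_C): Z₂ = −j3710 Ω
Parallel: Z = Z₁Z₂/(Z₁+Z₂), |Z| = 15800 Ω, ∠Z = -60.8°
|Y| = 1/|Z| = 63.4 μS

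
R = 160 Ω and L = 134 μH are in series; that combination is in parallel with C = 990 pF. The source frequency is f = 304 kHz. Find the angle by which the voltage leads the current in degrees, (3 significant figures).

27.6°

ω = 2πf = 1.91e+06 rad/s
X_L = ωL = 256 Ω
X_C = 1/(ωC) = 529 Ω
Branch 1 (R+jX_L): Z₁ = 160 + j256 Ω, |Z₁| = 302 Ω
Branch 2 (−jX_C): Z₂ = −j529 Ω
Parallel: Z = Z₁Z₂/(Z₁+Z₂), |Z| = 505 Ω, ∠Z = 27.6°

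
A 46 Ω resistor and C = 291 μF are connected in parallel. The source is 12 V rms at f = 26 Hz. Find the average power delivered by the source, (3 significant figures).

ω = 2πf = 163.4 rad/s
X_C = 1/(ωC) = 21.0 Ω
Parallel: admittances add. Y = 1/R + jωC
Y = (0.0217 + j0.0475) S
|Y| = 0.0523 S → |Z| = 1/|Y| = 19.1 Ω, ∠Z = −∠Y = -65.4°
I = V/|Z| = 627 mA
P = VI cos φ = 12 × 0.627 × cos(-65.4°) = 3.13 W

3.13 W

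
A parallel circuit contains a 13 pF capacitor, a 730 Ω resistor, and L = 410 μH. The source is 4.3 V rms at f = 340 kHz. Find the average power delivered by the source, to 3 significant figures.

25.3 mW

ω = 2πf = 2.136e+06 rad/s
X_L = ωL = 876 Ω
X_C = 1/(ωC) = 36000 Ω
Parallel: admittances add. Y = 1/R + 1/(jωL) + jωC
Y = (0.00137 − j0.00111) S
|Y| = 0.00177 S → |Z| = 1/|Y| = 566 Ω, ∠Z = −∠Y = 39.1°
I = V/|Z| = 7.59 mA
P = VI cos φ = 4.3 × 0.00759 × cos(39.1°) = 25.3 mW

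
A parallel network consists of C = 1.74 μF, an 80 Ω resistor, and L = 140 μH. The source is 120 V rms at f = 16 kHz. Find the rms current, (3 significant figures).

ω = 2πf = 100500 rad/s
X_L = ωL = 14.1 Ω
X_C = 1/(ωC) = 5.72 Ω
Parallel: admittances add. Y = 1/R + 1/(jωL) + jωC
Y = (0.0125 + j0.104) S
|Y| = 0.105 S → |Z| = 1/|Y| = 9.56 Ω, ∠Z = −∠Y = -83.1°
I = V/|Z| = 120/9.56 = 12.6 A

12.6 A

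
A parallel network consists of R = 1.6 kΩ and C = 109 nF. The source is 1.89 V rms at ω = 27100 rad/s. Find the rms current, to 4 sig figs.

5.706 mA

X_C = 1/(ωC) = 338.5 Ω
Parallel: admittances add. Y = 1/R + jωC
Y = (0.0006250 + j0.002954) S
|Y| = 0.003019 S → |Z| = 1/|Y| = 331.2 Ω, ∠Z = −∠Y = -78.05°
I = V/|Z| = 1.89/331.2 = 5.706 mA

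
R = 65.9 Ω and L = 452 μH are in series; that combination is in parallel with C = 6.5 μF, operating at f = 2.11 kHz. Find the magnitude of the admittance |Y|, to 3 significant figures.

ω = 2πf = 13260 rad/s
X_L = ωL = 5.99 Ω
X_C = 1/(ωC) = 11.6 Ω
Branch 1 (R+jX_L): Z₁ = 65.9 + j5.99 Ω, |Z₁| = 66.2 Ω
Branch 2 (−jX_C): Z₂ = −j11.6 Ω
Parallel: Z = Z₁Z₂/(Z₁+Z₂), |Z| = 11.6 Ω, ∠Z = -79.9°
|Y| = 1/|Z| = 86.1 mS

86.1 mS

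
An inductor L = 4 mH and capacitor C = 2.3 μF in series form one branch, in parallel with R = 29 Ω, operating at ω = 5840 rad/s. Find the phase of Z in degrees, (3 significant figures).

X_L = ωL = 23.4 Ω
X_C = 1/(ωC) = 74.4 Ω
Branch 1: Z₁ = R = 29.0 Ω
Branch 2 (series LC): Z₂ = j(X_L − X_C) = −j51.1 Ω
Parallel: Z = Z₁Z₂/(Z₁+Z₂), |Z| = 25.2 Ω, ∠Z = -29.6°

-29.6°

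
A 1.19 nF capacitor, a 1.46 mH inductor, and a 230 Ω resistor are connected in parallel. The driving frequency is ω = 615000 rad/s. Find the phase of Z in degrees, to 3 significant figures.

X_L = ωL = 898 Ω
X_C = 1/(ωC) = 1370 Ω
Parallel: admittances add. Y = 1/R + 1/(jωL) + jωC
Y = (0.00435 − j0.000382) S
|Y| = 0.00436 S → |Z| = 1/|Y| = 229 Ω, ∠Z = −∠Y = 5.02°

5.02°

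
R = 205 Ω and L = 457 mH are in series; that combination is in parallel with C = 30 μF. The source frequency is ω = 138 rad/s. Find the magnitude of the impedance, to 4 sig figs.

190.6 Ω

X_L = ωL = 63.07 Ω
X_C = 1/(ωC) = 241.5 Ω
Branch 1 (R+jX_L): Z₁ = 205.0 + j63.07 Ω, |Z₁| = 214.5 Ω
Branch 2 (−jX_C): Z₂ = −j241.5 Ω
Parallel: Z = Z₁Z₂/(Z₁+Z₂), |Z| = 190.6 Ω, ∠Z = -31.86°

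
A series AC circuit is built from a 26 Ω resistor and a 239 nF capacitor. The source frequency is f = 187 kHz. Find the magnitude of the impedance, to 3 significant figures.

26.2 Ω

ω = 2πf = 1.175e+06 rad/s
X_C = 1/(ωC) = 3.56 Ω
Z = 26.0 − j3.56 Ω
|Z| = √(26.0² + 3.56²) = 26.2 Ω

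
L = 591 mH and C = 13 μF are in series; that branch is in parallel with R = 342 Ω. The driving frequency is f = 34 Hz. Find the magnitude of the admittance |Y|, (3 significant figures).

ω = 2πf = 213.6 rad/s
X_L = ωL = 126 Ω
X_C = 1/(ωC) = 360 Ω
Branch 1: Z₁ = R = 342 Ω
Branch 2 (series LC): Z₂ = j(X_L − X_C) = −j234 Ω
Parallel: Z = Z₁Z₂/(Z₁+Z₂), |Z| = 193 Ω, ∠Z = -55.6°
|Y| = 1/|Z| = 5.18 mS

5.18 mS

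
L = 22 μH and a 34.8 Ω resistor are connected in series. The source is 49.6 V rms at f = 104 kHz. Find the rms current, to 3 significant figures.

1.32 A

ω = 2πf = 653500 rad/s
X_L = ωL = 14.4 Ω
Z = 34.8 + j14.4 Ω
|Z| = √(34.8² + 14.4²) = 37.7 Ω
I = V/|Z| = 49.6/37.7 = 1.32 A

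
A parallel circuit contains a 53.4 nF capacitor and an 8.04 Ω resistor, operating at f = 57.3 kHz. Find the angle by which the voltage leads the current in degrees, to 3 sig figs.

ω = 2πf = 360000 rad/s
X_C = 1/(ωC) = 52.0 Ω
Parallel: admittances add. Y = 1/R + jωC
Y = (0.124 + j0.0192) S
|Y| = 0.126 S → |Z| = 1/|Y| = 7.95 Ω, ∠Z = −∠Y = -8.79°

-8.79°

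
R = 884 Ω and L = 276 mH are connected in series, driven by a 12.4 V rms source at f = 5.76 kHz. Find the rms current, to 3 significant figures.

ω = 2πf = 36190 rad/s
X_L = ωL = 9990 Ω
Z = 884 + j9990 Ω
|Z| = √(884² + 9990²) = 10000 Ω
I = V/|Z| = 12.4/10000 = 1.24 mA

1.24 mA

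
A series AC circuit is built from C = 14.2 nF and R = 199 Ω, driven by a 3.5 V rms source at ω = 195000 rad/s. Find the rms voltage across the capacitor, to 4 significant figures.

3.065 V

X_C = 1/(ωC) = 361.1 Ω
Z = 199.0 − j361.1 Ω
|Z| = √(199.0² + 361.1²) = 412.3 Ω
I = V/|Z| = 8.488 mA
V_C = I·|Z_C| = 0.008488 × 361.1 = 3.065 V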